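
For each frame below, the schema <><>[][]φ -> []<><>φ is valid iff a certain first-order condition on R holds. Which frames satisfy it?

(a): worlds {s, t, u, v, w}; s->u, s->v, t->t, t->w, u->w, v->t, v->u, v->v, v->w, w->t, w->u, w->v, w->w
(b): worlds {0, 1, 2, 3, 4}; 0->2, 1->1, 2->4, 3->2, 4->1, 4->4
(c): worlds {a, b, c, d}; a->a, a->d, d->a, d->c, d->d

Frame correspondent (Sahlqvist): forall x forall y forall z ((x R^2 y & xRz) -> exists w (y R^2 w & z R^2 w)) — i.e. a generalized confluence (Geach) condition.
(a): condition met.
(b): condition met.
(c): fails — aR²c, aRa but no w with cR²w and aR²w.

(a), (b)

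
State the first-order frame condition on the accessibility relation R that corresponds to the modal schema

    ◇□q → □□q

This is a Sahlqvist (Geach-type) schema ◇^1□^1q → □^2◇^0q.
First-order correspondent: ∀x ∀y ∀z ((xRy ∧ xR²z) → ∃w (yRw ∧ z = w)).

∀x ∀y ∀z ((xRy ∧ xR²z) → ∃w (yRw ∧ z = w))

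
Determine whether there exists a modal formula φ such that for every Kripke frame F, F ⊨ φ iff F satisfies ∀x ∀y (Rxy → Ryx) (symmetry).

Yes, by r → □◇r

This is a Sahlqvist condition; the B axiom r → □◇r defines it.
Suppose r→□◇r is valid. Take Rxy and set V(r)={x}. Then r at x, so □◇r at x, so ◇r at y, so some z with Ryz has r; z=x, i.e. Ryx.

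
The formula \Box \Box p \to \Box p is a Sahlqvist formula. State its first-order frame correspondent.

Density

This is the C4 axiom.
It corresponds to density: \forall x \forall y (Rxy \to \exists z (Rxz \wedge Rzy)).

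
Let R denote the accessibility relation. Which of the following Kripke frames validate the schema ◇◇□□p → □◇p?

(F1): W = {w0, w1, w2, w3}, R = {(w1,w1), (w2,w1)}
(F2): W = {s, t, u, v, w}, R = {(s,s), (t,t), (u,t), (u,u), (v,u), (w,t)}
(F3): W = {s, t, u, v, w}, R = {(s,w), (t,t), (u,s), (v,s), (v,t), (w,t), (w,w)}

(F1), (F2)

This is the axiom for a generalized confluence (Geach) condition; its first-order frame correspondent is ∀x ∀y ∀z ((xR²y ∧ xRz) → ∃w (yR²w ∧ zRw)).
(F1): condition met.
(F2): condition met.
(F3): fails — vR²t, vRs but no w* with tR²w* and sRw*.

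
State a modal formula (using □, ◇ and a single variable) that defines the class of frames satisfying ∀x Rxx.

□r → r

A defining formula is □r → r (the T axiom).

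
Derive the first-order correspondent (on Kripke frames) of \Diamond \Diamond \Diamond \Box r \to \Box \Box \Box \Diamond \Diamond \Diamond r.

This is a Sahlqvist (Geach-type) schema ◇^3□^1r → □^3◇^3r.
Minimal-valuation argument: fix x; take any y with xR^3y and any z with xR^3z. Set V(r) to the set of worlds R-reachable from y in exactly 1 step. Then □^1r holds at y, so the antecedent holds at x; validity forces ◇^3r at z, giving a w with zR^3w and yR^1w.
First-order correspondent: \forall x \forall y \forall z ((x R^3 y \wedge x R^3 z) \to \exists w (yRw \wedge z R^3 w)).

\forall x \forall y \forall z ((x R^3 y \wedge x R^3 z) \to \exists w (yRw \wedge z R^3 w))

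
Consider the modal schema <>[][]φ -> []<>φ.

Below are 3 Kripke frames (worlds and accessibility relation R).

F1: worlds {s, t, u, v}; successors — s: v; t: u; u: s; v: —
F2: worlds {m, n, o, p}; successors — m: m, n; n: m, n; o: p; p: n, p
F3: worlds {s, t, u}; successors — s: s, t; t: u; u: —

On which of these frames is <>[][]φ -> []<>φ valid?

F2

Frame correspondent (Sahlqvist): forall x forall y forall z ((xRy & xRz) -> exists w (y R^2 w & zRw)) — i.e. a generalized confluence (Geach) condition.
F1: fails — sRv, sRv but no w with vR²w and vRw.
F2: holds.
F3: fails — sRt, sRs but no w with tR²w and sRw.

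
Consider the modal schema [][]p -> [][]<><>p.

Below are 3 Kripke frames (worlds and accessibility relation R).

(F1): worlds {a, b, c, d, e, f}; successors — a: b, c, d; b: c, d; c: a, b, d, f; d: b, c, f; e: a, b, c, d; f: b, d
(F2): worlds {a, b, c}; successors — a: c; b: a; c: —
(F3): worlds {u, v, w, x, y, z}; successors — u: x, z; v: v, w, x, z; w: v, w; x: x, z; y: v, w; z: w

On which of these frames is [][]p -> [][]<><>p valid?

(F1), (F3)

This is the axiom for a generalized confluence (Geach) condition; its first-order frame correspondent is forall x forall z (x R^2 z -> exists w (x R^2 w & z R^2 w)).
(F1): ✓.
(F2): fails — bR²c but no w with bR²w and cR²w.
(F3): ✓.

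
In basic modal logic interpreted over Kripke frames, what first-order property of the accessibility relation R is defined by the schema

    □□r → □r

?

density: ∀x ∀y (Rxy → ∃z (Rxz ∧ Rzy))

This schema is the C4 axiom.
Its frame correspondent is density — ∀x ∀y (Rxy → ∃z (Rxz ∧ Rzy)).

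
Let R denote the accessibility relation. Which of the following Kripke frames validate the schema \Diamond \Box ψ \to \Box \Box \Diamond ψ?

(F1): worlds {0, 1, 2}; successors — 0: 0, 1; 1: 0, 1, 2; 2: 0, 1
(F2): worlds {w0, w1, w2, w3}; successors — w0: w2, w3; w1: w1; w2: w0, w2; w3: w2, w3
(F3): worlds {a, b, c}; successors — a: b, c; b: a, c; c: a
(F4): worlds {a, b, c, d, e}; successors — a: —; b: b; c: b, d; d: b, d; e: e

(F1), (F2), (F4)

The schema corresponds to a generalized confluence (Geach) condition: \forall x \forall y \forall z ((xRy \wedge x R^2 z) \to \exists w (yRw \wedge zRw)).
(F1): satisfies the condition.
(F2): satisfies the condition.
(F3): fails — aRc, aR²a but no w with cRw and aRw.
(F4): satisfies the condition.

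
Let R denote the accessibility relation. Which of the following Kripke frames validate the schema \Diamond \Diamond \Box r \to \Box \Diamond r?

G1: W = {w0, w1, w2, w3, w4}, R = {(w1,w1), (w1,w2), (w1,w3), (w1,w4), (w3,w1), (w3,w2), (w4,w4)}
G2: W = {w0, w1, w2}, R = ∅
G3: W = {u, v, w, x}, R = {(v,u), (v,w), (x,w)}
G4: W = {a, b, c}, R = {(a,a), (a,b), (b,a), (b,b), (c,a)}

The schema corresponds to a generalized confluence (Geach) condition: \forall x \forall y \forall z ((x R^2 y \wedge xRz) \to \exists w (yRw \wedge zRw)).
G1: fails — w1R²w1, w1Rw2 but no w with w1Rw and w2Rw.
G2: satisfies the condition.
G3: satisfies the condition.
G4: satisfies the condition.

G2, G3, G4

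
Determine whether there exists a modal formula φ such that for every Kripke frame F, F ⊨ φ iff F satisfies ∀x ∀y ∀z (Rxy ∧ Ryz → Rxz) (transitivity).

Yes — defined by □q → □□q

The condition is transitivity. A defining modal formula is □q → □□q.
Suppose □q→□□q is valid. Take Rxy, Ryz and set V(q)={w : Rxw}. Then □q at x, so □□q at x, so □q at y, so q at z, i.e. Rxz.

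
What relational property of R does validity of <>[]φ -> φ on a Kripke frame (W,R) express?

Symmetry

Equivalently (dual form): φ → □◇φ.
Suppose φ→□◇φ is valid. Take Rxy and set V(φ)={x}. Then φ at x, so □◇φ at x, so ◇φ at y, so some z with Ryz has φ; z=x, i.e. Ryx.
Conversely, any frame satisfying forall x forall y (Rxy -> Ryx) validates the schema.
Frame condition: forall x forall y (Rxy -> Ryx).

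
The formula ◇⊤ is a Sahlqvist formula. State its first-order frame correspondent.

◇⊤ holds at w iff w has a successor, so frame-validity of ◇⊤ is exactly seriality. Equivalently via □p → ◇p:
Suppose □p→◇p is valid. At any x set V(p)=W. Then □p at x, so ◇p at x, so x has a successor.

seriality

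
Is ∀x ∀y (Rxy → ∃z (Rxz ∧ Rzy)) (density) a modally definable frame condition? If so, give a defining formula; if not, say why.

Yes — defined by □□p → □p

This is a Sahlqvist condition; the C4 axiom □□p → □p defines it.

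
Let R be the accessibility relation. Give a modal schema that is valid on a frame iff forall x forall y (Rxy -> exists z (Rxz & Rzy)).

A defining formula is □□r → □r (the C4 axiom).
Suppose □□r→□r is valid. Take Rxy and set V(r)={w : xR²w}. Then □□r at x, so □r at x, so r at y, i.e. ∃z(Rxz∧Rzy).

□□r → □r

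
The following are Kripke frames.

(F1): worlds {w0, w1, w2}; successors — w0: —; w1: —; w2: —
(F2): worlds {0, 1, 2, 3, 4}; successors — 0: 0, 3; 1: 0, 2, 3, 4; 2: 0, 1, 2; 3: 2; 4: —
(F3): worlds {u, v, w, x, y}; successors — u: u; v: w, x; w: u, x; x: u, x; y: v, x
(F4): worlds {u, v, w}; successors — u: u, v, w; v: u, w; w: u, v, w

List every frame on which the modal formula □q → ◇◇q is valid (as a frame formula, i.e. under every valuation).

Frame correspondent (Sahlqvist): ∀x ∃w (xRw ∧ xR²w) — i.e. a generalized confluence (Geach) condition.
(F1): fails — at w0 but no w with w0Rw and w0R²w.
(F2): fails — at 4 but no w with 4Rw and 4R²w.
(F3): holds.
(F4): holds.
Valid on: (F3), (F4).

(F3), (F4)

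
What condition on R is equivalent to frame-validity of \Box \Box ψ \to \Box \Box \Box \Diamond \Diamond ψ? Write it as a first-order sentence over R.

This is a Sahlqvist (Geach-type) schema ◇^0□^2ψ → □^3◇^2ψ.
Minimal-valuation argument: fix x; take any y with xR^0y and any z with xR^3z. Set V(ψ) to the set of worlds R-reachable from y in exactly 2 steps. Then □^2ψ holds at y, so the antecedent holds at x; validity forces ◇^2ψ at z, giving a w with zR^2w and yR^2w.
First-order correspondent: \forall x \forall z (x R^3 z \to \exists w (x R^2 w \wedge z R^2 w)).

\forall x \forall z (x R^3 z \to \exists w (x R^2 w \wedge z R^2 w))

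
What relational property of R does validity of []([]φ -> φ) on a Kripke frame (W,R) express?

shift-reflexivity

This schema is the T□ axiom.
It corresponds to shift-reflexivity: forall x forall y (Rxy -> Ryy).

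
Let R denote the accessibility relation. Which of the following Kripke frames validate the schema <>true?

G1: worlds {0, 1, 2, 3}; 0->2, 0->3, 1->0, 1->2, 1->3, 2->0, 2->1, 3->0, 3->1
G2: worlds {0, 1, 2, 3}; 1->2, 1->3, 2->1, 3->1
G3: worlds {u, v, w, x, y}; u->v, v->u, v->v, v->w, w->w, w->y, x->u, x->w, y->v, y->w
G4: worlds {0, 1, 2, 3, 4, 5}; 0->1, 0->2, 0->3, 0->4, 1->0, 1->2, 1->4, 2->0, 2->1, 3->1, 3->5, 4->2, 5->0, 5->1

Frame correspondent (Sahlqvist): forall x exists y Rxy — i.e. seriality.
G1: ✓.
G2: fails — world 0 has no successor.
G3: ✓.
G4: ✓.
Valid on: G1, G3, G4.

G1, G3, G4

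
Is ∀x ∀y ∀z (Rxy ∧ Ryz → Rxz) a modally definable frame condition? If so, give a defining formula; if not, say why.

This is a Sahlqvist condition; the 4 axiom □r → □□r defines it.

Definable; □r → □□r defines it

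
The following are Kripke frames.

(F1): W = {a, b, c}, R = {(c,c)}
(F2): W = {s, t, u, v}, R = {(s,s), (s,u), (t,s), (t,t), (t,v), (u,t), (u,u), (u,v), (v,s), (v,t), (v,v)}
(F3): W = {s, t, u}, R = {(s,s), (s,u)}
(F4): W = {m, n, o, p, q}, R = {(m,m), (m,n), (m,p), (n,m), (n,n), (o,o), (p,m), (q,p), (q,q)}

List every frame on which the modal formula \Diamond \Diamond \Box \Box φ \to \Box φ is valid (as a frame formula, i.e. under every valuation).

This is the axiom for a generalized confluence (Geach) condition; its first-order frame correspondent is \forall x \forall y \forall z ((x R^2 y \wedge xRz) \to \exists w (y R^2 w \wedge z = w)).
(F1): satisfies the condition.
(F2): satisfies the condition.
(F3): fails — sR²u, sRs but no w with uR²w and s=w.
(F4): fails — qR²m, qRq but no w with mR²w and q=w.
Valid on: (F1), (F2).

(F1), (F2)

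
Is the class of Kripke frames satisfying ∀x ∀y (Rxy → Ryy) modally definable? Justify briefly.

Yes, by □(□r → r)

Yes: it is shift-reflexivity, defined by the T□ schema □(□r → r).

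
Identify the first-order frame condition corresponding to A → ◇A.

This schema is equivalent to the T axiom □A → A.
Its frame correspondent is reflexivity — ∀x Rxx.

reflexivity: ∀x Rxx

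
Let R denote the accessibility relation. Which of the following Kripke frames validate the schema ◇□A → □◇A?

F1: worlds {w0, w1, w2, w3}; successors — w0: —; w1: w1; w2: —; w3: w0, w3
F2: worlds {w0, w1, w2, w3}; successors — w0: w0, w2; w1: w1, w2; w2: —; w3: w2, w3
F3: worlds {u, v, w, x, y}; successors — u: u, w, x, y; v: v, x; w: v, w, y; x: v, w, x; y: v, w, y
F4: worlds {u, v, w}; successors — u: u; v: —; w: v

The schema corresponds to convergence: ∀x ∀y ∀z (Rxy ∧ Rxz → ∃w (Ryw ∧ Rzw)).
F1: fails — Rw3w0 and Rw3w0 but w0 and w0 have no common successor.
F2: fails — Rw0w2 and Rw0w2 but w2 and w2 have no common successor.
F3: satisfies the condition.
F4: fails — Rwv and Rwv but v and v have no common successor.

F3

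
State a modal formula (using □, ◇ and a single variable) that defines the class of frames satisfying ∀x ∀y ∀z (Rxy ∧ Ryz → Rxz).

□s → □□s

This is transitivity; the standard corresponding axiom is 4: □s → □□s.
Suppose □s→□□s is valid. Take Rxy, Ryz and set V(s)={w : Rxw}. Then □s at x, so □□s at x, so □s at y, so s at z, i.e. Rxz.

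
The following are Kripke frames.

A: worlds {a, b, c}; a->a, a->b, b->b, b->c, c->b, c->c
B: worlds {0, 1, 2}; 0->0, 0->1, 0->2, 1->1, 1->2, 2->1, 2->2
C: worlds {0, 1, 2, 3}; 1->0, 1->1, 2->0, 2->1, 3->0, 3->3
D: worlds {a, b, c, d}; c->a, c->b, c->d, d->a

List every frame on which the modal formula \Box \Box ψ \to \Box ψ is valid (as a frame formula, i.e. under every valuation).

A, B, C

Frame correspondent (Sahlqvist): \forall x \forall y (Rxy \to \exists z (Rxz \wedge Rzy)) — i.e. density.
A: condition met.
B: condition met.
C: condition met.
D: fails — Rcb but no z with Rcz and Rzb.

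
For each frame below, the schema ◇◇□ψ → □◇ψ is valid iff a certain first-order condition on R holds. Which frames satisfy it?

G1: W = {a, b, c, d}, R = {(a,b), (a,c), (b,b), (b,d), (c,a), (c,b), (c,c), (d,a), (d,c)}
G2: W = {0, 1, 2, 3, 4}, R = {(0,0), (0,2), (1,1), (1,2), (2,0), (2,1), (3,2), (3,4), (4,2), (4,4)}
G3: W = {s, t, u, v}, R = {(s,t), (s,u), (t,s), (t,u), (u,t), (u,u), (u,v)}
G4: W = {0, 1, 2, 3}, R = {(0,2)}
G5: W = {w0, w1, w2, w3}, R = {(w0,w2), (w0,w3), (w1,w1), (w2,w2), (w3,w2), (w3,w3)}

Frame correspondent (Sahlqvist): ∀x ∀y ∀z ((xR²y ∧ xRz) → ∃w (yRw ∧ zRw)) — i.e. a generalized confluence (Geach) condition.
G1: fails — aR²d, aRb but no w with dRw and bRw.
G2: fails — 3R²2, 3R4 but no w with 2Rw and 4Rw.
G3: fails — sR²v, sRt but no w with vRw and tRw.
G4: holds.
G5: holds.

G4, G5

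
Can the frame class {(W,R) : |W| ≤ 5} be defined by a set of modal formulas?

Not modally definable

If a class were modally definable it would be closed under disjoint unions (Goldblatt–Thomason).
Any modal formula valid on each of 6 disjoint one-world frames is valid on their disjoint union (validity is preserved under disjoint unions). Each one-world frame has |W|=1≤5, but the union has |W|=6.
So no modal formula (or set of formulas) defines exactly the |W|≤5 frames.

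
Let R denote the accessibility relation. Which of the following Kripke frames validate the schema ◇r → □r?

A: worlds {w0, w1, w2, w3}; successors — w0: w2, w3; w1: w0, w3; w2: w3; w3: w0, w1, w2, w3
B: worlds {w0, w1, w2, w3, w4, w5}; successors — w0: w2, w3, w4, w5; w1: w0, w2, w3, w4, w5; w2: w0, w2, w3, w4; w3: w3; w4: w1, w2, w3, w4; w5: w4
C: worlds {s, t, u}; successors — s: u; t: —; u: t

The schema corresponds to partial functionality: ∀x ∀y ∀z (Rxy ∧ Rxz → y = z).
A: fails — w0 sees both w2 and w3.
B: fails — w0 sees both w2 and w3.
C: satisfies the condition.
Valid on: C.

C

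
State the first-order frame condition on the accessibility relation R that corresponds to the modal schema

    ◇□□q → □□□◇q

∀x ∀y ∀z ((xRy ∧ xR³z) → ∃w (yR²w ∧ zRw))

This is a Sahlqvist (Geach-type) schema ◇^1□^2q → □^3◇^1q.
Minimal-valuation argument: fix x; take any y with xR^1y and any z with xR^3z. Set V(q) to the set of worlds R-reachable from y in exactly 2 steps. Then □^2q holds at y, so the antecedent holds at x; validity forces ◇^1q at z, giving a w with zR^1w and yR^2w.
First-order correspondent: ∀x ∀y ∀z ((xRy ∧ xR³z) → ∃w (yR²w ∧ zRw)).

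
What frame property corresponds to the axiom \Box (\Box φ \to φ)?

Suppose □(□φ→φ) is valid. Take Rxy and set V(φ)={w : Ryw}. Then at y, □φ holds; since □(□φ→φ) at x, □φ→φ at y, so φ at y, i.e. Ryy.

Shift-reflexivity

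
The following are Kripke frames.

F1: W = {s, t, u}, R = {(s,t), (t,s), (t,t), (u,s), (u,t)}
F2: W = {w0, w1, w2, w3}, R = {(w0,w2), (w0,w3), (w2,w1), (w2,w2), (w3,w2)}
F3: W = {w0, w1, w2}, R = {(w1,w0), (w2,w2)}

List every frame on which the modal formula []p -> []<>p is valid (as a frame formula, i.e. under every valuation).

F1

This is the axiom for a generalized confluence (Geach) condition; its first-order frame correspondent is forall x forall z (xRz -> exists w (xRw & zRw)).
F1: satisfies the condition.
F2: fails — w2Rw1 but no w with w2Rw and w1Rw.
F3: fails — w1Rw0 but no w with w1Rw and w0Rw.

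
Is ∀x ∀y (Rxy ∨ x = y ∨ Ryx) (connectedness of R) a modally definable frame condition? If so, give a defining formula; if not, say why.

Modal frame validity is preserved under disjoint unions.
Take 4 disjoint single-world reflexive frames: each is trivially connected, but their disjoint union has 4 worlds with no edge between distinct components, so it is not connected.
So the class is not modally definable.

Not definable by any modal formula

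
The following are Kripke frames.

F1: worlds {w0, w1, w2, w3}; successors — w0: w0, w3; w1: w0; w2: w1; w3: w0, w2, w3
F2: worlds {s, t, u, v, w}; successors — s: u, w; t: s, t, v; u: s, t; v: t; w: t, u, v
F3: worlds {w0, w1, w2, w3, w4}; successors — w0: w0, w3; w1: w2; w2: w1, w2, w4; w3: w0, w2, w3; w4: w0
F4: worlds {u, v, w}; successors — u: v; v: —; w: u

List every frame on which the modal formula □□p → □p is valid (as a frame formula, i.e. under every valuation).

Frame correspondent (Sahlqvist): ∀x ∀y (Rxy → ∃z (Rxz ∧ Rzy)) — i.e. density.
F1: fails — Rw2w1 but no z with Rw2z and Rzw1.
F2: fails — Rwu but no z with Rwz and Rzu.
F3: ✓.
F4: fails — Ruv but no z with Ruz and Rzv.

F3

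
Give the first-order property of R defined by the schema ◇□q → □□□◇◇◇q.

This is a Sahlqvist (Geach-type) schema ◇^1□^1q → □^3◇^3q.
First-order correspondent: ∀x ∀y ∀z ((xRy ∧ xR³z) → ∃w (yRw ∧ zR³w)).

∀x ∀y ∀z ((xRy ∧ xR³z) → ∃w (yRw ∧ zR³w))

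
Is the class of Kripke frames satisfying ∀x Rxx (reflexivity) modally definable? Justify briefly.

The condition is reflexivity. A defining modal formula is □r → r.
Suppose □r→r is valid. At any x set V(r)={w : Rxw}. Then □r holds at x, so r holds at x, i.e. Rxx.

Yes, by □r → r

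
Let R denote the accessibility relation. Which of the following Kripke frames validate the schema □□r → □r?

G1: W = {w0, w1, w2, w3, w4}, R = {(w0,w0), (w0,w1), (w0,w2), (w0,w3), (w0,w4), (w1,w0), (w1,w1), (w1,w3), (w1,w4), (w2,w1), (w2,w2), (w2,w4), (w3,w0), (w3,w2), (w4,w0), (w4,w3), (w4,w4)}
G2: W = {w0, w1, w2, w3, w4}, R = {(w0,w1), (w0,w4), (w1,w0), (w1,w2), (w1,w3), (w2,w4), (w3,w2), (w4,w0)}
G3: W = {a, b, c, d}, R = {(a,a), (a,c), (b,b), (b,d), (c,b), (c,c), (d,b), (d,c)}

Frame correspondent (Sahlqvist): ∀x ∀y (Rxy → ∃z (Rxz ∧ Rzy)) — i.e. density.
G1: holds.
G2: fails — Rw1w0 but no z with Rw1z and Rzw0.
G3: holds.

G1, G3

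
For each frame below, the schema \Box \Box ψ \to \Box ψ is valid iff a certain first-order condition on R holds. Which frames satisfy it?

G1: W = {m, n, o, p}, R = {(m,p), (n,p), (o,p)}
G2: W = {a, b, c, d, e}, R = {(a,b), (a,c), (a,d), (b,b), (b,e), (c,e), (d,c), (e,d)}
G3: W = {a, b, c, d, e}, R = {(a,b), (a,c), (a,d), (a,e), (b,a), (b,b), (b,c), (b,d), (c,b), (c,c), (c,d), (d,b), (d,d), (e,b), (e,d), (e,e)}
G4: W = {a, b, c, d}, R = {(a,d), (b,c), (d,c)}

This is the axiom for density; its first-order frame correspondent is \forall x \forall y (Rxy \to \exists z (Rxz \wedge Rzy)).
G1: fails — Rnp but no z with Rnz and Rzp.
G2: fails — Rdc but no z with Rdz and Rzc.
G3: satisfies the condition.
G4: fails — Rad but no z with Raz and Rzd.

G3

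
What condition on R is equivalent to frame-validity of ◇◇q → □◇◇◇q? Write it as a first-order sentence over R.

∀x ∀y ∀z ((xR²y ∧ xRz) → ∃w (y = w ∧ zR³w))

This is a Sahlqvist (Geach-type) schema ◇^2□^0q → □^1◇^3q.
Minimal-valuation argument: fix x; take any y with xR^2y and any z with xR^1z. Set V(q) to the set of worlds R-reachable from y in exactly 0 steps. Then □^0q holds at y, so the antecedent holds at x; validity forces ◇^3q at z, giving a w with zR^3w and yR^0w.
First-order correspondent: ∀x ∀y ∀z ((xR²y ∧ xRz) → ∃w (y = w ∧ zR³w)).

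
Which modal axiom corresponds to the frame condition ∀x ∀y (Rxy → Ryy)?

A defining formula is □(□s → s) (the T□ axiom).
Suppose □(□s→s) is valid. Take Rxy and set V(s)={w : Ryw}. Then at y, □s holds; since □(□s→s) at x, □s→s at y, so s at y, i.e. Ryy.

□(□s → s)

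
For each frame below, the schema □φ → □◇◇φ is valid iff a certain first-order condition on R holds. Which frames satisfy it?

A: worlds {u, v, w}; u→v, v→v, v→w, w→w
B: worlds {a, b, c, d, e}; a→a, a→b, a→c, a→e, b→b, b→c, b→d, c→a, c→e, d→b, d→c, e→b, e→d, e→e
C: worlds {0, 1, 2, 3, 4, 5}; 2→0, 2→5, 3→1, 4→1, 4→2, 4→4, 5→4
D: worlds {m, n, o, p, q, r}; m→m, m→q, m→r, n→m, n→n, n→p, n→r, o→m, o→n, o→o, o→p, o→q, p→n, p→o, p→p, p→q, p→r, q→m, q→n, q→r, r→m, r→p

A, B, D

Frame correspondent (Sahlqvist): ∀x ∀z (xRz → ∃w (xRw ∧ zR²w)) — i.e. a generalized confluence (Geach) condition.
A: satisfies the condition.
B: satisfies the condition.
C: fails — 2R0 but no w with 2Rw and 0R²w.
D: satisfies the condition.
Valid on: A, B, D.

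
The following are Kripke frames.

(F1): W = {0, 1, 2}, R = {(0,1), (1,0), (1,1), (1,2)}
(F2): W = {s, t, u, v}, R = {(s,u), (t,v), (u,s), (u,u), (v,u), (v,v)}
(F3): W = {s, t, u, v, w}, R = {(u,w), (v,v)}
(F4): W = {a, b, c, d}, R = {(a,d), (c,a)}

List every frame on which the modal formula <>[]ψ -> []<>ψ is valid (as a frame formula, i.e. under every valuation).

Frame correspondent (Sahlqvist): forall x forall y forall z (Rxy & Rxz -> exists w (Ryw & Rzw)) — i.e. convergence.
(F1): fails — R12 and R12 but 2 and 2 have no common successor.
(F2): ✓.
(F3): fails — Ruw and Ruw but w and w have no common successor.
(F4): fails — Rad and Rad but d and d have no common successor.

(F2)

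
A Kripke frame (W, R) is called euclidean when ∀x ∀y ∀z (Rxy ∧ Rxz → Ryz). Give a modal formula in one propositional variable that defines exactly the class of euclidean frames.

◇s → □◇s

A defining formula is ◇s → □◇s (the 5 axiom).
Suppose ◇s→□◇s is valid. Take Rxy, Rxz and set V(s)={y}. Then ◇s at x, so □◇s at x, so ◇s at z, so some w with Rzw has s; w=y, i.e. Rzy. By symmetry of the argument, Ryz.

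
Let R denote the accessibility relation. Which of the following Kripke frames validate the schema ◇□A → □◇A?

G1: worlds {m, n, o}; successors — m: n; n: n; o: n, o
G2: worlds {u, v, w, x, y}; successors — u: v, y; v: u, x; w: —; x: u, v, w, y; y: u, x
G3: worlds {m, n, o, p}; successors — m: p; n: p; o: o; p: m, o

The schema corresponds to convergence: ∀x ∀y ∀z (Rxy ∧ Rxz → ∃w (Ryw ∧ Rzw)).
G1: satisfies the condition.
G2: fails — Rxw and Rxw but w and w have no common successor.
G3: fails — Rpm and Rpo but m and o have no common successor.
Valid on: G1.

G1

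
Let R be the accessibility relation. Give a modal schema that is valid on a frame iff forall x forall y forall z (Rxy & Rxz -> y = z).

◇q → □q

The condition is partial functionality. The CD schema ◇q → □q defines it.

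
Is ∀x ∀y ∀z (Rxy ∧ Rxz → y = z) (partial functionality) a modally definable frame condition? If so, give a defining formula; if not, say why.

Yes: it is partial functionality, defined by the CD schema ◇q → □q.

Yes, by ◇q → □q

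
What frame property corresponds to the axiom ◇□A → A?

This is frame-equivalent to A → □◇A (substitute ¬A for A and contrapose).
Suppose A→□◇A is valid. Take Rxy and set V(A)={x}. Then A at x, so □◇A at x, so ◇A at y, so some z with Ryz has A; z=x, i.e. Ryx.

Symmetry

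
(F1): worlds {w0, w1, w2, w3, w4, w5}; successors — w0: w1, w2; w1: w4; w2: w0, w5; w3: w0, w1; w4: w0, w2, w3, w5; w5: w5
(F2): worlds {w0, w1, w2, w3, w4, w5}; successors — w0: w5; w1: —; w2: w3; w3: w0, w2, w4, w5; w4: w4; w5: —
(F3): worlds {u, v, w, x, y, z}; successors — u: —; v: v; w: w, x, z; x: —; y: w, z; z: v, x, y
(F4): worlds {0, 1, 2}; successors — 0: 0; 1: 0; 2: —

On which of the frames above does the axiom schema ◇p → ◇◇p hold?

(F4)

Frame correspondent (Sahlqvist): ∀x ∀y (xRy → ∃w (y = w ∧ xR²w)) — i.e. a generalized confluence (Geach) condition.
(F1): fails — w0Rw1 but no w with w1=w and w0R²w.
(F2): fails — w0Rw5 but no w with w5=w and w0R²w.
(F3): fails — zRx but no t with x=t and zR²t.
(F4): holds.
Valid on: (F4).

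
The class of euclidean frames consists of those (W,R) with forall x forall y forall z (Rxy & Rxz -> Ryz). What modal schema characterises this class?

A defining formula is ◇s → □◇s (the 5 axiom).

◇s → □◇s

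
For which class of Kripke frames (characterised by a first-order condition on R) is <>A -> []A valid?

Suppose ◇A→□A is valid. Take Rxy, Rxz and set V(A)={y}. Then ◇A at x, so □A at x, so A at z, i.e. z=y.

partial functionality: forall x forall y forall z (Rxy & Rxz -> y = z)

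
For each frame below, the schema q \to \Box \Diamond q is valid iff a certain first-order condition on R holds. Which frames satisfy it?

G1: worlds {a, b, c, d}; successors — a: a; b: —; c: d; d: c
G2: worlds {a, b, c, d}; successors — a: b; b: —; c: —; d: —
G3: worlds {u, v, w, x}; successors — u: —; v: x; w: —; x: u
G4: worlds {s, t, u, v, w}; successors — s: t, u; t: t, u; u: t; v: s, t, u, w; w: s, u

This is the axiom for symmetry; its first-order frame correspondent is \forall x \forall y (Rxy \to Ryx).
G1: condition met.
G2: fails — Rab but not Rba.
G3: fails — Rxu but not Rux.
G4: fails — Rwu but not Ruw.
Valid on: G1.

G1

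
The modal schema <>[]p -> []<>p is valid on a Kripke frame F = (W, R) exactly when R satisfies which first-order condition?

This schema is the .2 axiom.
It corresponds to convergence: forall x forall y forall z (Rxy & Rxz -> exists w (Ryw & Rzw)).

convergence: forall x forall y forall z (Rxy & Rxz -> exists w (Ryw & Rzw))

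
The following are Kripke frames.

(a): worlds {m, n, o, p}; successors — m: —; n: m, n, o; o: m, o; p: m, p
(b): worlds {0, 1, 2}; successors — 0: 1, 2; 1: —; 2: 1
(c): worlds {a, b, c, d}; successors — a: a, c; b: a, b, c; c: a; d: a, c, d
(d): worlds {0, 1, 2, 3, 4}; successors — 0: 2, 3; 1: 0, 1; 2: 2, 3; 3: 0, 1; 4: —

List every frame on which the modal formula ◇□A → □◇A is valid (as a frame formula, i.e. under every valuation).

Frame correspondent (Sahlqvist): ∀x ∀y ∀z (Rxy ∧ Rxz → ∃w (Ryw ∧ Rzw)) — i.e. convergence.
(a): fails — Rnn and Rnm but n and m have no common successor.
(b): fails — R01 and R01 but 1 and 1 have no common successor.
(c): holds.
(d): fails — R02 and R03 but 2 and 3 have no common successor.

(c)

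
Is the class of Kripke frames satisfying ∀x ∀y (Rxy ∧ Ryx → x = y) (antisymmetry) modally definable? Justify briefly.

If a class were modally definable it would be closed under surjective bounded morphisms (Goldblatt–Thomason).
The 4-cycle (worlds a,b,c,d with a→b→c→d→a) is antisymmetric. Sending even-indexed worlds to a and odd-indexed worlds to b is a surjective bounded morphism onto the two-world frame with a↔b, which is not antisymmetric.
Hence antisymmetry is not modally definable.

No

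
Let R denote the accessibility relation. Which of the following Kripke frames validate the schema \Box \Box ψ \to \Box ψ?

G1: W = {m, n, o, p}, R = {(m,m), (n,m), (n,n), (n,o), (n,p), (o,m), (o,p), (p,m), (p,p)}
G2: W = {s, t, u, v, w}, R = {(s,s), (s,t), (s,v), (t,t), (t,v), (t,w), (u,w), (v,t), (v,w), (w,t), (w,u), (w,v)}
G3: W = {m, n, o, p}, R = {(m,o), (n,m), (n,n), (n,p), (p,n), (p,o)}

G1

The schema corresponds to density: \forall x \forall y (Rxy \to \exists z (Rxz \wedge Rzy)).
G1: ✓.
G2: fails — Ruw but no z with Ruz and Rzw.
G3: fails — Rpo but no z with Rpz and Rzo.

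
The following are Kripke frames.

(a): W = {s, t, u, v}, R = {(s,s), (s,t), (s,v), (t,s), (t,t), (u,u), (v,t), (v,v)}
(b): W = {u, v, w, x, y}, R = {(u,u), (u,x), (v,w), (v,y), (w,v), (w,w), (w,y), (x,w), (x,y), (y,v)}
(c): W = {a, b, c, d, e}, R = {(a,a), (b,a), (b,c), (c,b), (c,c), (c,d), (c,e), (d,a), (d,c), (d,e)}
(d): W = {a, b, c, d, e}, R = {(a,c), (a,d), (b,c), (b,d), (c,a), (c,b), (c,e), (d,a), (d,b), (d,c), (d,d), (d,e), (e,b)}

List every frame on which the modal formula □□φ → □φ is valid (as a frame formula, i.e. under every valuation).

(a), (c)

The schema corresponds to density: ∀x ∀y (Rxy → ∃z (Rxz ∧ Rzy)).
(a): ✓.
(b): fails — Ryv but no z with Ryz and Rzv.
(c): ✓.
(d): fails — Reb but no z with Rez and Rzb.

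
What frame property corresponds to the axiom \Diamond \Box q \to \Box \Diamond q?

convergence: \forall x \forall y \forall z (Rxy \wedge Rxz \to \exists w (Ryw \wedge Rzw))

Suppose ◇□q→□◇q is valid. Take Rxy, Rxz and set V(q)={w : Ryw}. Then □q at y so ◇□q at x, so □◇q at x, so ◇q at z, giving w with Rzw and Ryw.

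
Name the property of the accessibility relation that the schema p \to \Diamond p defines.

Reflexivity

Equivalently (dual form): □p → p.
Suppose □p→p is valid. At any x set V(p)={w : Rxw}. Then □p holds at x, so p holds at x, i.e. Rxx.
The converse is a direct semantic check.
Frame condition: \forall x Rxx.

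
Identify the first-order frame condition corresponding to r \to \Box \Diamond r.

Suppose r→□◇r is valid. Take Rxy and set V(r)={x}. Then r at x, so □◇r at x, so ◇r at y, so some z with Ryz has r; z=x, i.e. Ryx.
Conversely, on a frame with symmetry the schema holds at every world under every valuation.
So the correspondent is symmetry.

symmetry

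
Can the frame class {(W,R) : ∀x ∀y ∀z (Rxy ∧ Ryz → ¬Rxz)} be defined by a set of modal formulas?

If a class were modally definable it would be closed under surjective bounded morphisms (Goldblatt–Thomason).
The 3-cycle (worlds s,t,u with s→t→u→s) is intransitive. Mapping every world to a single reflexive point • is a surjective bounded morphism; the reflexive point is not intransitive (R••∧R•• but R••).
Hence intransitivity is not modally definable.

No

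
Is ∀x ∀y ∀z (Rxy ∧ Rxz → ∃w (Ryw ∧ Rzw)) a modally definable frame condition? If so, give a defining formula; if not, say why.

The condition is convergence. A defining modal formula is ◇□q → □◇q.
Suppose ◇□q→□◇q is valid. Take Rxy, Rxz and set V(q)={w : Ryw}. Then □q at y so ◇□q at x, so □◇q at x, so ◇q at z, giving w with Rzw and Ryw.

Yes — defined by ◇□q → □◇q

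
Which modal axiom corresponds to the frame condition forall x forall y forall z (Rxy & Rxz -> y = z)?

A defining formula is ◇q → □q (the CD axiom).
Suppose ◇q→□q is valid. Take Rxy, Rxz and set V(q)={y}. Then ◇q at x, so □q at x, so q at z, i.e. z=y.

◇q → □q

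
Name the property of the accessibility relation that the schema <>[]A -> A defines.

Symmetry

This is a form of the B axiom.
It corresponds to symmetry: forall x forall y (Rxy -> Ryx).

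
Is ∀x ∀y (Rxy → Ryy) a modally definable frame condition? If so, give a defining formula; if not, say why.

Yes, by □(□q → q)

This is a Sahlqvist condition; the T□ axiom □(□q → q) defines it.
Suppose □(□q→q) is valid. Take Rxy and set V(q)={w : Ryw}. Then at y, □q holds; since □(□q→q) at x, □q→q at y, so q at y, i.e. Ryy.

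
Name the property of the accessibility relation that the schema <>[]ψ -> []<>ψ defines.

Suppose ◇□ψ→□◇ψ is valid. Take Rxy, Rxz and set V(ψ)={w : Ryw}. Then □ψ at y so ◇□ψ at x, so □◇ψ at x, so ◇ψ at z, giving w with Rzw and Ryw.

Convergence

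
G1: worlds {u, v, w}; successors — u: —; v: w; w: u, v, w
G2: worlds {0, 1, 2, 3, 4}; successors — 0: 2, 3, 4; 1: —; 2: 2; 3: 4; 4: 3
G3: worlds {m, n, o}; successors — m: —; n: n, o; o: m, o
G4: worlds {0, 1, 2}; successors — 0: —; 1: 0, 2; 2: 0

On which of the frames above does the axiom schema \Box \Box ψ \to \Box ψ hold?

G1, G3

The schema corresponds to density: \forall x \forall y (Rxy \to \exists z (Rxz \wedge Rzy)).
G1: condition met.
G2: fails — R34 but no z with R3z and Rz4.
G3: condition met.
G4: fails — R12 but no z with R1z and Rz2.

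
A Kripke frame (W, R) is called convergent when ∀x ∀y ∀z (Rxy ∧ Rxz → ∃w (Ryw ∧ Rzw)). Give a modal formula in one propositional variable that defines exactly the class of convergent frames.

The condition is convergence. The .2 schema ◇□r → □◇r defines it.
Suppose ◇□r→□◇r is valid. Take Rxy, Rxz and set V(r)={w : Ryw}. Then □r at y so ◇□r at x, so □◇r at x, so ◇r at z, giving w with Rzw and Ryw.

◇□r → □◇r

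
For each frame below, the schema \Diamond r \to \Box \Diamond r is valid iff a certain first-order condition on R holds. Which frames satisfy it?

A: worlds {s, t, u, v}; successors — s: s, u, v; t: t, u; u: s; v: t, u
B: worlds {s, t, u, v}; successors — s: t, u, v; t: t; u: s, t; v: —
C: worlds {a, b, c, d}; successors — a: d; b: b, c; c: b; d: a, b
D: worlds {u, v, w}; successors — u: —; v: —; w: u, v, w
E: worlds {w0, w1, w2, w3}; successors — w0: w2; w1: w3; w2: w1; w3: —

This is the axiom for the Euclidean property; its first-order frame correspondent is \forall x \forall y \forall z (Rxy \wedge Rxz \to Ryz).
A: fails — Rsv and Rsv but not Rvv.
B: fails — Rsv and Rsv but not Rvv.
C: fails — Rad and Rad but not Rdd.
D: fails — Rwu and Rww but not Ruw.
E: fails — Rw0w2 and Rw0w2 but not Rw2w2.
Valid on no frame.

none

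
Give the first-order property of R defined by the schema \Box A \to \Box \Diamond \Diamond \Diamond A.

This is a Sahlqvist (Geach-type) schema ◇^0□^1A → □^1◇^3A.
Minimal-valuation argument: fix x; take any y with xR^0y and any z with xR^1z. Set V(A) to the set of worlds R-reachable from y in exactly 1 step. Then □^1A holds at y, so the antecedent holds at x; validity forces ◇^3A at z, giving a w with zR^3w and yR^1w.
First-order correspondent: \forall x \forall z (xRz \to \exists w (xRw \wedge z R^3 w)).

\forall x \forall z (xRz \to \exists w (xRw \wedge z R^3 w))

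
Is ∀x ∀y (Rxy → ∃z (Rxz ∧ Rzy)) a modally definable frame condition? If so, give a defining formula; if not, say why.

Definable; □□q → □q defines it

Yes: it is density, defined by the C4 schema □□q → □q.
Suppose □□q→□q is valid. Take Rxy and set V(q)={w : xR²w}. Then □□q at x, so □q at x, so q at y, i.e. ∃z(Rxz∧Rzy).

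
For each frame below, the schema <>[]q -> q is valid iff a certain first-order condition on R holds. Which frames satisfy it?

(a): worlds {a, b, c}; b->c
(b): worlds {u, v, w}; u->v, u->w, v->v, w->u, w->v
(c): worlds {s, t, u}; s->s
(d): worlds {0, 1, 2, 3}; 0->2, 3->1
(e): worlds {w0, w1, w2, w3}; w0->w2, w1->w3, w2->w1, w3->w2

(c)

This is the axiom for symmetry; its first-order frame correspondent is forall x forall y (Rxy -> Ryx).
(a): fails — Rbc but not Rcb.
(b): fails — Ruv but not Rvu.
(c): satisfies the condition.
(d): fails — R31 but not R13.
(e): fails — Rw0w2 but not Rw2w0.
Valid on: (c).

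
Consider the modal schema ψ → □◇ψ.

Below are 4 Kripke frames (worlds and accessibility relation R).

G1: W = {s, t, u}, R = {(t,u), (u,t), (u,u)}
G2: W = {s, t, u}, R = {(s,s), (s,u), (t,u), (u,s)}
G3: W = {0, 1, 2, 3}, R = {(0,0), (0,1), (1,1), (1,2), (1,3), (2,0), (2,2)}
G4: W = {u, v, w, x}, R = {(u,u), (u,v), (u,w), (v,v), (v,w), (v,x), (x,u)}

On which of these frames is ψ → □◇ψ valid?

G1

This is the axiom for symmetry; its first-order frame correspondent is ∀x ∀y (Rxy → Ryx).
G1: condition met.
G2: fails — Rtu but not Rut.
G3: fails — R12 but not R21.
G4: fails — Ruv but not Rvu.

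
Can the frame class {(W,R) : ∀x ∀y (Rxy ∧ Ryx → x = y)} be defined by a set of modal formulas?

No

Any modally definable frame class is closed under surjective bounded morphisms.
The 8-cycle (worlds w0,w1,w2,w3,w4,w5,w6,w7 with w0→w1→w2→w3→w4→w5→w6→w7→w0) is antisymmetric. Sending even-indexed worlds to a and odd-indexed worlds to b is a surjective bounded morphism onto the two-world frame with a↔b, which is not antisymmetric.
So no modal formula (or set of formulas) defines exactly the antisymmetric frames.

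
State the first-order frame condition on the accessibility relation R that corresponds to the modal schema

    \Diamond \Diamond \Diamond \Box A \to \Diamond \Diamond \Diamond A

\forall x \forall y (x R^3 y \to \exists w (yRw \wedge x R^3 w))

This is a Sahlqvist (Geach-type) schema ◇^3□^1A → □^0◇^3A.
First-order correspondent: \forall x \forall y (x R^3 y \to \exists w (yRw \wedge x R^3 w)).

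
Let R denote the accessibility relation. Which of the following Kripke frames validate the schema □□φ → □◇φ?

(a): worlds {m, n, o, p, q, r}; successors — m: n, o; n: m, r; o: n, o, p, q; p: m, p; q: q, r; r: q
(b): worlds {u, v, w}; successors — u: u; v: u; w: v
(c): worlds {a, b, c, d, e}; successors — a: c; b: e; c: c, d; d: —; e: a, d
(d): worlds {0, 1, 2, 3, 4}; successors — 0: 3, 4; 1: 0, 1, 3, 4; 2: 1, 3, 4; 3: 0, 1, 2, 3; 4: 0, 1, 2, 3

(a), (b), (d)

The schema corresponds to a generalized confluence (Geach) condition: ∀x ∀z (xRz → ∃w (xR²w ∧ zRw)).
(a): ✓.
(b): ✓.
(c): fails — cRd but no w with cR²w and dRw.
(d): ✓.
Valid on: (a), (b), (d).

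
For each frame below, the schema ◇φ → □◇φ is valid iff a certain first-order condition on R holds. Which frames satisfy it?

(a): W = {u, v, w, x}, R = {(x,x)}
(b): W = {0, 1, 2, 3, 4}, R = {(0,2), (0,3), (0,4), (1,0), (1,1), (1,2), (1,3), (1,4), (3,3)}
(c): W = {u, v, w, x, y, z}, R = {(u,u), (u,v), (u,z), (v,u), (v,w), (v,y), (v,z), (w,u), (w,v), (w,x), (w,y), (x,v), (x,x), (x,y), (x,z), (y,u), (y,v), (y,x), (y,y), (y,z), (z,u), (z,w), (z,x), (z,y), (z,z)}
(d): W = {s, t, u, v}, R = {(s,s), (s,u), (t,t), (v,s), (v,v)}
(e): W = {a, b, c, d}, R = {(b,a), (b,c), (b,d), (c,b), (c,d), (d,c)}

(a)

The schema corresponds to the Euclidean property: ∀x ∀y ∀z (Rxy ∧ Rxz → Ryz).
(a): holds.
(b): fails — R02 and R02 but not R22.
(c): fails — Ruv and Ruv but not Rvv.
(d): fails — Rsu and Rsu but not Ruu.
(e): fails — Rbc and Rbc but not Rcc.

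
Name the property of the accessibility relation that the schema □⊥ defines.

□⊥ is valid iff no world has any successor (otherwise □⊥ fails at any world with one).

emptiness of R: ∀x ∀y ¬Rxy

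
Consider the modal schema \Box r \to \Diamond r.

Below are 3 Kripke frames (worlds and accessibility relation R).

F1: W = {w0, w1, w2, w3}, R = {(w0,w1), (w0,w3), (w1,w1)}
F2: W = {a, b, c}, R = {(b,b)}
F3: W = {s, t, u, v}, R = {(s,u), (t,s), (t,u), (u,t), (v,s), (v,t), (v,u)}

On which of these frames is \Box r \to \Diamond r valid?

This is the axiom for seriality; its first-order frame correspondent is \forall x \exists y Rxy.
F1: fails — world w2 has no successor.
F2: fails — world a has no successor.
F3: satisfies the condition.

F3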